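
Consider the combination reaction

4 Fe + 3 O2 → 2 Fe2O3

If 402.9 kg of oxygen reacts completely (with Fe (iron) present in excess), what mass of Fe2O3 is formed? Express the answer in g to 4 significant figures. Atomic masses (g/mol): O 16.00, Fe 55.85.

M(O2) = 2(16.00) = 32.00 g/mol.
M(Fe2O3) = 2(55.85) + 3(16.00) = 159.70 g/mol.
Convert: 402.9 kg = 402900 g.
n(O2) = 402900 g / 32.00 g/mol = 12591 mol.
From the equation the O2:Fe2O3 mole ratio is 3:2, so n(Fe2O3) = 12591 × 2/3 = 8393.8 mol.
Mass of Fe2O3 = 8393.8 mol × 159.70 g/mol = 1.3405 × 10^6 g.

1340000 g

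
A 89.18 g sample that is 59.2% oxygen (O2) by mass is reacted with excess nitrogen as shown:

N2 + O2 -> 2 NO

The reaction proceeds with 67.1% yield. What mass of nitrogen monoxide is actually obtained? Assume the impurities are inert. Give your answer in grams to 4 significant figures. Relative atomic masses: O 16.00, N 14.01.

66.44 g

Pure O2 available = 89.18 g × 0.592 = 52.795 g.
M(O2) = 2(16.00) = 32.00 g/mol.
M(NO) = 14.01 + 16.00 = 30.01 g/mol.
n(O2) = 52.795 g / 32.00 g/mol = 1.6498 mol.
From the equation the O2:NO mole ratio is 1:2, so n(NO) = 1.6498 × 2/1 = 3.2997 mol.
Mass of NO = 3.2997 mol × 30.01 g/mol = 99.023 g.
Actual mass collected = 99.023 g × 0.671 = 66.444 g.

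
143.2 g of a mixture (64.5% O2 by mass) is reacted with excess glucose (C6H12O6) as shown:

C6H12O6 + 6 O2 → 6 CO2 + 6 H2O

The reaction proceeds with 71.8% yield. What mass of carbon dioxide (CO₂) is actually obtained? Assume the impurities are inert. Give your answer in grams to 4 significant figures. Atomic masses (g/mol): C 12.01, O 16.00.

Pure O2 available = 143.2 g × 0.645 = 92.364 g.
M(O2) = 2(16.00) = 32.00 g/mol.
M(CO2) = 12.01 + 2(16.00) = 44.01 g/mol.
n(O2) = 92.364 g / 32.00 g/mol = 2.8864 mol.
From the equation the O2:CO2 mole ratio is 6:6, so n(CO2) = 2.8864 × 6/6 = 2.8864 mol.
Mass of CO2 = 2.8864 mol × 44.01 g/mol = 127.03 g.
Actual mass collected = 127.03 g × 0.718 = 91.207 g.

91.21 g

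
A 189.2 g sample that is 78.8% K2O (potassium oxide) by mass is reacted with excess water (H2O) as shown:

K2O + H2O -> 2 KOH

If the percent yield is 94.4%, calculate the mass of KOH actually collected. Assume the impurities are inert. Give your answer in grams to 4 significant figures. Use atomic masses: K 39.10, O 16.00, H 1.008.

Pure K2O available = 189.2 g × 0.788 = 149.09 g.
M(K2O) = 2(39.10) + 16.00 = 94.20 g/mol.
M(KOH) = 39.10 + 16.00 + 1.008 = 56.108 g/mol.
n(K2O) = 149.09 g / 94.20 g/mol = 1.5827 mol.
From the equation the K2O:KOH mole ratio is 1:2, so n(KOH) = 1.5827 × 2/1 = 3.1654 mol.
Mass of KOH = 3.1654 mol × 56.108 g/mol = 177.60 g.
Actual mass collected = 177.60 g × 0.944 = 167.66 g.

167.7 g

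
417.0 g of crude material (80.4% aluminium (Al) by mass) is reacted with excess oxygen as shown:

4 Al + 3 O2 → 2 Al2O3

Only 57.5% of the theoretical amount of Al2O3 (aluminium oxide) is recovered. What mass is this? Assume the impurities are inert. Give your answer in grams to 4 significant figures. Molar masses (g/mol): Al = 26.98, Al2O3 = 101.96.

Pure Al available = 417.0 g × 0.804 = 335.27 g.
n(Al) = 335.27 g / 26.98 g/mol = 12.427 mol.
From the equation the Al:Al2O3 mole ratio is 4:2, so n(Al2O3) = 12.427 × 2/4 = 6.2133 mol.
Mass of Al2O3 = 6.2133 mol × 101.96 g/mol = 633.50 g.
Actual mass collected = 633.50 g × 0.575 = 364.27 g.

364.3 g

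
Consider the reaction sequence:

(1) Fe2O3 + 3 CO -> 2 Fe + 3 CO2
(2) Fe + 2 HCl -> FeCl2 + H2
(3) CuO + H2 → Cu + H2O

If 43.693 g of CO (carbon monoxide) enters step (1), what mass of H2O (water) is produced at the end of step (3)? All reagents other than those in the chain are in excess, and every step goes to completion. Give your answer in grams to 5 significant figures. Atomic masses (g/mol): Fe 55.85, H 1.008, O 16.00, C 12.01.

M(CO) = 12.01 + 16.00 = 28.01 g/mol.
M(H2O) = 2(1.008) + 16.00 = 18.016 g/mol.
n(CO) = 43.693 / 28.01 = 1.55991 mol.
Reaction (1): CO→Fe ratio 3:2 ⇒ n(Fe) = 1.03994 mol.
Reaction (2): Fe→H2 ratio 1:1 ⇒ n(H2) = 1.03994 mol.
Reaction (3): H2→H2O ratio 1:1 ⇒ n(H2O) = 1.03994 mol.
Mass of H2O = 1.03994 × 18.016 = 18.7355 g.

18.736 g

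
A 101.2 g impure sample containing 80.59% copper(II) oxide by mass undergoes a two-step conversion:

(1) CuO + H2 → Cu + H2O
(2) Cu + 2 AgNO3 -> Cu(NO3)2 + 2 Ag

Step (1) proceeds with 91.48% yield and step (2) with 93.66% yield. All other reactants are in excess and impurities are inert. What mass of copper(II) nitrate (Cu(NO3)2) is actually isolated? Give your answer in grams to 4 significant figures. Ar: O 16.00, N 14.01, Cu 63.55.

Pure CuO = 101.2 × 0.8059 = 81.557 g.
M(CuO) = 63.55 + 16.00 = 79.55 g/mol.
M(Cu(NO3)2) = 63.55 + 2(14.01) + 6(16.00) = 187.57 g/mol.
n(CuO) = 81.557 / 79.55 = 1.0252 mol.
Step 1 (CuO:Cu = 1:1): theoretical n(Cu) = 1.0252 mol; at 91.48% yield, n(Cu) = 0.93788 mol.
Step 2 (Cu:Cu(NO3)2 = 1:1): theoretical n(Cu(NO3)2) = 0.93788 mol, so theoretical mass = 0.93788 × 187.57 = 175.92 g.
At 93.66% yield, actual mass of Cu(NO3)2 = 175.92 × 0.9366 = 164.77 g.

164.8 g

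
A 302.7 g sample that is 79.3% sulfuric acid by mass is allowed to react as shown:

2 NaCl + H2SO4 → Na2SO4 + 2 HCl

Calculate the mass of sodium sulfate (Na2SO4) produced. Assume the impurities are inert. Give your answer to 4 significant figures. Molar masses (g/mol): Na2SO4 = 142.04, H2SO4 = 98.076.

Mass of pure H2SO4 = 302.7 g × 0.793 = 240.04 g.
n(H2SO4) = 240.04 g / 98.076 g/mol = 2.4475 mol.
From the equation the H2SO4:Na2SO4 mole ratio is 1:1, so n(Na2SO4) = 2.4475 × 1/1 = 2.4475 mol.
Mass of Na2SO4 = 2.4475 mol × 142.04 g/mol = 347.64 g.

347.6 g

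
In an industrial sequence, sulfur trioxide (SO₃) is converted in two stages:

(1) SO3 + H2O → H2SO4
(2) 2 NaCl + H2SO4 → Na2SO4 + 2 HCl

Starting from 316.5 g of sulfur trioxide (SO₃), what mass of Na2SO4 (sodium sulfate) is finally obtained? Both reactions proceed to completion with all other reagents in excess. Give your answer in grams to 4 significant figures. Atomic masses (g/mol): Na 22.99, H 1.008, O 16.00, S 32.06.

561.5 g

M(SO3) = 32.06 + 3(16.00) = 80.06 g/mol.
M(Na2SO4) = 2(22.99) + 32.06 + 4(16.00) = 142.04 g/mol.
n(SO3) = 316.50 / 80.06 = 3.9533 mol.
Step 1 gives a 1:1 ratio of SO3 to H2SO4, so n(H2SO4) = 3.9533 mol.
In step 2 the H2SO4:Na2SO4 ratio is 1:1, so n(Na2SO4) = 3.9533 mol.
Mass of Na2SO4 = 3.9533 × 142.04 = 561.52 g.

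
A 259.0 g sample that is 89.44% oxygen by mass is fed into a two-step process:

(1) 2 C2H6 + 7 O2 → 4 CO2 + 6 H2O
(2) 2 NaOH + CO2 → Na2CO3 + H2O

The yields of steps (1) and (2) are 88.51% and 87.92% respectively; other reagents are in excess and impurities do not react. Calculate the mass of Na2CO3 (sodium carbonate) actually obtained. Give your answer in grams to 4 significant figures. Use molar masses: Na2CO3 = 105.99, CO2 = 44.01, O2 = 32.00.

341.2 g

Pure O2 = 259.0 × 0.8944 = 231.65 g.
n(O2) = 231.65 / 32.00 = 7.2390 mol.
Step 1 (O2:CO2 = 7:4): theoretical n(CO2) = 4.1366 mol; at 88.51% yield, n(CO2) = 3.6613 mol.
Step 2 (CO2:Na2CO3 = 1:1): theoretical n(Na2CO3) = 3.6613 mol, so theoretical mass = 3.6613 × 105.99 = 388.06 g.
At 87.92% yield, actual mass of Na2CO3 = 388.06 × 0.8792 = 341.18 g.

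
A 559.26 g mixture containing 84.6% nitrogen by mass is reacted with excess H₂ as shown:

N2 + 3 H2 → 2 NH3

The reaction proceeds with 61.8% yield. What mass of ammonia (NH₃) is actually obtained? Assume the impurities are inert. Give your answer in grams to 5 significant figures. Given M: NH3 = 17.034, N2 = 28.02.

355.51 g

Pure N2 available = 559.26 g × 0.846 = 473.134 g.
n(N2) = 473.134 g / 28.02 g/mol = 16.8856 mol.
From the equation the N2:NH3 mole ratio is 1:2, so n(NH3) = 16.8856 × 2/1 = 33.7712 mol.
Mass of NH3 = 33.7712 mol × 17.034 g/mol = 575.258 g.
Actual mass collected = 575.258 g × 0.618 = 355.509 g.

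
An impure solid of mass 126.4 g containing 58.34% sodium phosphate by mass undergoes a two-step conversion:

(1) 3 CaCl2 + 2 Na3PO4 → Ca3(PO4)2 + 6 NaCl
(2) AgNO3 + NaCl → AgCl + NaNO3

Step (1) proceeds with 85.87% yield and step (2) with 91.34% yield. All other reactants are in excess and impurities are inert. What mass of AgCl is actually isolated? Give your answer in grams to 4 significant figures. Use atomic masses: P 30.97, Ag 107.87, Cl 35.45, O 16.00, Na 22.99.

151.7 g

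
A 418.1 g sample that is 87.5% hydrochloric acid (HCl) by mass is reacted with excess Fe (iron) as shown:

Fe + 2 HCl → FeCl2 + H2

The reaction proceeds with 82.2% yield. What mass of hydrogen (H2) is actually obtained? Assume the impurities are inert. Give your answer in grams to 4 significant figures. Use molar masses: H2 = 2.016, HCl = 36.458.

Pure HCl available = 418.1 g × 0.875 = 365.84 g.
n(HCl) = 365.84 g / 36.458 g/mol = 10.034 mol.
From the equation the HCl:H2 mole ratio is 2:1, so n(H2) = 10.034 × 1/2 = 5.0172 mol.
Mass of H2 = 5.0172 mol × 2.016 g/mol = 10.115 g.
Actual mass collected = 10.115 g × 0.822 = 8.3143 g.

8.314 g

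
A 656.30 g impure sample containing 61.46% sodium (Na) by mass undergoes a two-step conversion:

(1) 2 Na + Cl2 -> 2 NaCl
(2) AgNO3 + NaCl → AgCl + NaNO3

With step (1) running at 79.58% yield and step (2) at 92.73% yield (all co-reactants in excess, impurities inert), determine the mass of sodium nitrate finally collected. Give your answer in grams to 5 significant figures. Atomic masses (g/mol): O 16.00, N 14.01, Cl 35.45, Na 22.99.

1100.5 g

Pure Na = 656.30 × 0.6146 = 403.362 g.
M(Na) = 22.99 g/mol.
M(NaNO3) = 22.99 + 14.01 + 3(16.00) = 85.00 g/mol.
n(Na) = 403.362 / 22.99 = 17.5451 mol.
Step 1 (Na:NaCl = 2:2): theoretical n(NaCl) = 17.5451 mol; at 79.58% yield, n(NaCl) = 13.9624 mol.
Step 2 (NaCl:NaNO3 = 1:1): theoretical n(NaNO3) = 13.9624 mol, so theoretical mass = 13.9624 × 85.00 = 1186.80 g.
At 92.73% yield, actual mass of NaNO3 = 1186.80 × 0.9273 = 1100.52 g.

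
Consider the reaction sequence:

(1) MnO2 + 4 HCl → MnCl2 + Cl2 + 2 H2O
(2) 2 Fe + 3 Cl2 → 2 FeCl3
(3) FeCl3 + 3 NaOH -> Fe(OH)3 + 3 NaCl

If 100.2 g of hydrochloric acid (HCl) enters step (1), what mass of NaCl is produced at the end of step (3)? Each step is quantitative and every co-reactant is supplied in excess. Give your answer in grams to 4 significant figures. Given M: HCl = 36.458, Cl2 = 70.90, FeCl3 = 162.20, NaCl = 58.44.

n(HCl) = 100.2 / 36.458 = 2.7484 mol.
Reaction (1): HCl→Cl2 ratio 4:1 ⇒ n(Cl2) = 0.68709 mol.
Reaction (2): Cl2→FeCl3 ratio 3:2 ⇒ n(FeCl3) = 0.45806 mol.
Reaction (3): FeCl3→NaCl ratio 1:3 ⇒ n(NaCl) = 1.3742 mol.
Mass of NaCl = 1.3742 × 58.44 = 80.307 g.

80.31 g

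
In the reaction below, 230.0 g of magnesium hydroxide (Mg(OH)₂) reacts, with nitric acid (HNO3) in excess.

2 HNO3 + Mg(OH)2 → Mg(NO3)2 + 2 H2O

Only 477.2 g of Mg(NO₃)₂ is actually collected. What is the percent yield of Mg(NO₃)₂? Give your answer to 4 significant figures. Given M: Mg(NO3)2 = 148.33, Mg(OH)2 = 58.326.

81.58 %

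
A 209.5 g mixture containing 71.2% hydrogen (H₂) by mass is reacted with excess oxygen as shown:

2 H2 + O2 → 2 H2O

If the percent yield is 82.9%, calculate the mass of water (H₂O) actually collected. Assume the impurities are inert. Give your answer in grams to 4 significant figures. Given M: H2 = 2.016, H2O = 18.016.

1105 g

Pure H2 available = 209.5 g × 0.712 = 149.16 g.
n(H2) = 149.16 g / 2.016 g/mol = 73.990 mol.
From the equation the H2:H2O mole ratio is 2:2, so n(H2O) = 73.990 × 2/2 = 73.990 mol.
Mass of H2O = 73.990 mol × 18.016 g/mol = 1333.0 g.
Actual mass collected = 1333.0 g × 0.829 = 1105.1 g.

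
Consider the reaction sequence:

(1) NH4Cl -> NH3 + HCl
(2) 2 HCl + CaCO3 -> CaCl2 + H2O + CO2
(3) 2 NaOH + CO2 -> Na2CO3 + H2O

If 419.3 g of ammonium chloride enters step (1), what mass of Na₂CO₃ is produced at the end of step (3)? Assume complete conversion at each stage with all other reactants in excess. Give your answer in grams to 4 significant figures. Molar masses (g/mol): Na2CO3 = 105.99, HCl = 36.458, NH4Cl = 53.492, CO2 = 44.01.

n(NH4Cl) = 419.3 / 53.492 = 7.8386 mol.
Reaction (1): NH4Cl→HCl ratio 1:1 ⇒ n(HCl) = 7.8386 mol.
Reaction (2): HCl→CO2 ratio 2:1 ⇒ n(CO2) = 3.9193 mol.
Reaction (3): CO2→Na2CO3 ratio 1:1 ⇒ n(Na2CO3) = 3.9193 mol.
Mass of Na2CO3 = 3.9193 × 105.99 = 415.40 g.

415.4 g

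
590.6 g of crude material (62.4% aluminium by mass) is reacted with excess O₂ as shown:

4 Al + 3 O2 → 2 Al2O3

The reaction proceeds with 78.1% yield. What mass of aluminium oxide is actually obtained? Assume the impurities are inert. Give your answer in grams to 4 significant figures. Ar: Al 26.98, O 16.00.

Pure Al available = 590.6 g × 0.624 = 368.53 g.
M(Al) = 26.98 g/mol.
M(Al2O3) = 2(26.98) + 3(16.00) = 101.96 g/mol.
n(Al) = 368.53 g / 26.98 g/mol = 13.660 mol.
From the equation the Al:Al2O3 mole ratio is 4:2, so n(Al2O3) = 13.660 × 2/4 = 6.8298 mol.
Mass of Al2O3 = 6.8298 mol × 101.96 g/mol = 696.36 g.
Actual mass collected = 696.36 g × 0.781 = 543.86 g.

543.9 g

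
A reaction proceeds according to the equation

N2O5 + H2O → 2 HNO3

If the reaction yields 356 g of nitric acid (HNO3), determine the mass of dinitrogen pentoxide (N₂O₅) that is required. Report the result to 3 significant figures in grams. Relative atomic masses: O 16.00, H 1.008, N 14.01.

305 g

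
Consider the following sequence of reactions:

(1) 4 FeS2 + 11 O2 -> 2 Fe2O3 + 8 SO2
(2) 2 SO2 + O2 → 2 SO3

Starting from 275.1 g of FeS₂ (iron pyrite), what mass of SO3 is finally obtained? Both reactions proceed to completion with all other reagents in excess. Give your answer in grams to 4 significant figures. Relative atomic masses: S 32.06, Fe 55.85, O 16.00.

M(FeS2) = 55.85 + 2(32.06) = 119.97 g/mol.
M(SO3) = 32.06 + 3(16.00) = 80.06 g/mol.
n(FeS2) = 275.10 / 119.97 = 2.2931 mol.
Step 1 gives a 4:8 ratio of FeS2 to SO2, so n(SO2) = 4.5861 mol.
In step 2 the SO2:SO3 ratio is 2:2, so n(SO3) = 4.5861 mol.
Mass of SO3 = 4.5861 × 80.06 = 367.17 g.

367.2 g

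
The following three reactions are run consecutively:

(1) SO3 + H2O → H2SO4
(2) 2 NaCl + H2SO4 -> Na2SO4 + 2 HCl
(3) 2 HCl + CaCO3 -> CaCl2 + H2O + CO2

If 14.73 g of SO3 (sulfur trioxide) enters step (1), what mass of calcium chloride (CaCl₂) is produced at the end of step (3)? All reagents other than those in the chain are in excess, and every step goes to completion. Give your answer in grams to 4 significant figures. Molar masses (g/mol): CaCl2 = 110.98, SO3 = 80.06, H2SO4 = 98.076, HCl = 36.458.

n(SO3) = 14.73 / 80.06 = 0.18399 mol.
Reaction (1): SO3→H2SO4 ratio 1:1 ⇒ n(H2SO4) = 0.18399 mol.
Reaction (2): H2SO4→HCl ratio 1:2 ⇒ n(HCl) = 0.36797 mol.
Reaction (3): HCl→CaCl2 ratio 2:1 ⇒ n(CaCl2) = 0.18399 mol.
Mass of CaCl2 = 0.18399 × 110.98 = 20.419 g.

20.42 g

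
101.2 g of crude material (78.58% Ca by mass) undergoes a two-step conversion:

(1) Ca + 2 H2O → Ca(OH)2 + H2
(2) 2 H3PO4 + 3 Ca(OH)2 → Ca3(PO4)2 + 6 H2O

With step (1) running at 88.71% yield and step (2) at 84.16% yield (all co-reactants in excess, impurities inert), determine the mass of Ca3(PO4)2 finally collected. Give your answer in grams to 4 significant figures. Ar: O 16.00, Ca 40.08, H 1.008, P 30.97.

Pure Ca = 101.2 × 0.7858 = 79.523 g.
M(Ca) = 40.08 g/mol.
M(Ca3(PO4)2) = 3(40.08) + 2(30.97) + 8(16.00) = 310.18 g/mol.
n(Ca) = 79.523 / 40.08 = 1.9841 mol.
Step 1 (Ca:Ca(OH)2 = 1:1): theoretical n(Ca(OH)2) = 1.9841 mol; at 88.71% yield, n(Ca(OH)2) = 1.7601 mol.
Step 2 (Ca(OH)2:Ca3(PO4)2 = 3:1): theoretical n(Ca3(PO4)2) = 0.58670 mol, so theoretical mass = 0.58670 × 310.18 = 181.98 g.
At 84.16% yield, actual mass of Ca3(PO4)2 = 181.98 × 0.8416 = 153.16 g.

153.2 g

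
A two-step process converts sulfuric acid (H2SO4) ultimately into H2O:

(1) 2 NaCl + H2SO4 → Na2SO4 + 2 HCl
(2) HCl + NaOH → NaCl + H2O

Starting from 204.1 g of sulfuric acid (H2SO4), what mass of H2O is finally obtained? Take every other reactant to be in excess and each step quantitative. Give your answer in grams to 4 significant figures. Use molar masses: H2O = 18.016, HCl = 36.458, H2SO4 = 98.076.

74.98 g

n(H2SO4) = 204.10 / 98.076 = 2.0810 mol.
Step 1 gives a 1:2 ratio of H2SO4 to HCl, so n(HCl) = 4.1621 mol.
In step 2 the HCl:H2O ratio is 1:1, so n(H2O) = 4.1621 mol.
Mass of H2O = 4.1621 × 18.016 = 74.984 g.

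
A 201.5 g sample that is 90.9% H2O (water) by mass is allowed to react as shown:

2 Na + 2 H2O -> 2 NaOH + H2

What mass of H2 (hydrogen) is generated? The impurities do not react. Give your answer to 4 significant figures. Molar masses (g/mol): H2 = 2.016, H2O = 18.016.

10.25 g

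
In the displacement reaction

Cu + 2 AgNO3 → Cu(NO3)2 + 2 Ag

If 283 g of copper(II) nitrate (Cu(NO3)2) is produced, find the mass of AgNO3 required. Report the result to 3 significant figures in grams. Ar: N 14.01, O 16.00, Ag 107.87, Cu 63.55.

M(Cu(NO3)2) = 63.55 + 2(14.01) + 6(16.00) = 187.57 g/mol.
M(AgNO3) = 107.87 + 14.01 + 3(16.00) = 169.88 g/mol.
n(Cu(NO3)2) = 283.0 g / 187.57 g/mol = 1.509 mol.
From the equation the Cu(NO3)2:AgNO3 mole ratio is 1:2, so n(AgNO3) = 1.509 × 2/1 = 3.018 mol.
Mass of AgNO3 = 3.018 mol × 169.88 g/mol = 512.6 g.

513 g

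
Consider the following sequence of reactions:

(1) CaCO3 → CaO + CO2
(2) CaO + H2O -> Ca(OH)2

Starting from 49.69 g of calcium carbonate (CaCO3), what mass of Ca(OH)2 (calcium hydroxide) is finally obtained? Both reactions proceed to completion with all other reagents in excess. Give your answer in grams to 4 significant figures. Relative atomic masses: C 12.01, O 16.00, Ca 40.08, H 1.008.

M(CaCO3) = 40.08 + 12.01 + 3(16.00) = 100.09 g/mol.
M(Ca(OH)2) = 40.08 + 2(16.00) + 2(1.008) = 74.096 g/mol.
n(CaCO3) = 49.690 / 100.09 = 0.49645 mol.
Step 1 gives a 1:1 ratio of CaCO3 to CaO, so n(CaO) = 0.49645 mol.
In step 2 the CaO:Ca(OH)2 ratio is 1:1, so n(Ca(OH)2) = 0.49645 mol.
Mass of Ca(OH)2 = 0.49645 × 74.096 = 36.785 g.

36.79 g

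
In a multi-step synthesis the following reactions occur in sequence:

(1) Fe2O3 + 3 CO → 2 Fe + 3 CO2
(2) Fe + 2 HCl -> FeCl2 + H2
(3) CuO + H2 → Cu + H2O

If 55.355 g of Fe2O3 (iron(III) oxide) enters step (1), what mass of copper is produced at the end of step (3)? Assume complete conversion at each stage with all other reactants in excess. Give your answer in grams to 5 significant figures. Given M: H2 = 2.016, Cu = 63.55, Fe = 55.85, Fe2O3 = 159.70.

n(Fe2O3) = 55.355 / 159.70 = 0.346619 mol.
Reaction (1): Fe2O3→Fe ratio 1:2 ⇒ n(Fe) = 0.693237 mol.
Reaction (2): Fe→H2 ratio 1:1 ⇒ n(H2) = 0.693237 mol.
Reaction (3): H2→Cu ratio 1:1 ⇒ n(Cu) = 0.693237 mol.
Mass of Cu = 0.693237 × 63.55 = 44.0552 g.

44.055 g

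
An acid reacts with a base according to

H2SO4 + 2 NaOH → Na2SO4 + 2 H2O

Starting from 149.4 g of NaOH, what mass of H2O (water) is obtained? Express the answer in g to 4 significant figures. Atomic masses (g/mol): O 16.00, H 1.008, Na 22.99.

67.29 g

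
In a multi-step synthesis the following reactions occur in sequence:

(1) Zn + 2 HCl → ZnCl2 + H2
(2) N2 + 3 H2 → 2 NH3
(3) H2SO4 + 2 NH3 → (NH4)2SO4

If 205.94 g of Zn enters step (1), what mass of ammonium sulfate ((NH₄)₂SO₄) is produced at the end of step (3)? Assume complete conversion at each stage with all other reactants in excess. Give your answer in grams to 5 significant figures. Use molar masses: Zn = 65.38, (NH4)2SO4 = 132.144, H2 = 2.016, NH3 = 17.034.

138.75 g

n(Zn) = 205.94 / 65.38 = 3.14989 mol.
Reaction (1): Zn→H2 ratio 1:1 ⇒ n(H2) = 3.14989 mol.
Reaction (2): H2→NH3 ratio 3:2 ⇒ n(NH3) = 2.09993 mol.
Reaction (3): NH3→(NH4)2SO4 ratio 2:1 ⇒ n((NH4)2SO4) = 1.04996 mol.
Mass of (NH4)2SO4 = 1.04996 × 132.144 = 138.746 g.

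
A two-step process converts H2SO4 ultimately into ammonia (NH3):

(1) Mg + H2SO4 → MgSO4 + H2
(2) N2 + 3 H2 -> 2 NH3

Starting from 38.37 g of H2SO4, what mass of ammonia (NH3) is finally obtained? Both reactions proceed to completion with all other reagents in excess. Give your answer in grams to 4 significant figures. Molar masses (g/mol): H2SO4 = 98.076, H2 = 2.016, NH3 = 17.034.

n(H2SO4) = 38.370 / 98.076 = 0.39123 mol.
Step 1 gives a 1:1 ratio of H2SO4 to H2, so n(H2) = 0.39123 mol.
In step 2 the H2:NH3 ratio is 3:2, so n(NH3) = 0.26082 mol.
Mass of NH3 = 0.26082 × 17.034 = 4.4428 g.

4.443 g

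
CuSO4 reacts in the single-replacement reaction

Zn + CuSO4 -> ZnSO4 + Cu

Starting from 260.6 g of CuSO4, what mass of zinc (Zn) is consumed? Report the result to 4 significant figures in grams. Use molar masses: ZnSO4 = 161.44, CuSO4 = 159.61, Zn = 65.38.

n(CuSO4) = 260.60 g / 159.61 g/mol = 1.6327 mol.
From the equation the CuSO4:Zn mole ratio is 1:1, so n(Zn) = 1.6327 × 1/1 = 1.6327 mol.
Mass of Zn = 1.6327 mol × 65.38 g/mol = 106.75 g.

106.7 g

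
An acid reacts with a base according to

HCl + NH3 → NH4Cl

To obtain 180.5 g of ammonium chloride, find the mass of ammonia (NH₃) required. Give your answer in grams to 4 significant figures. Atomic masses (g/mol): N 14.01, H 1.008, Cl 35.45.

M(NH4Cl) = 14.01 + 4(1.008) + 35.45 = 53.492 g/mol.
M(NH3) = 14.01 + 3(1.008) = 17.034 g/mol.
n(NH4Cl) = 180.50 g / 53.492 g/mol = 3.3743 mol.
From the equation the NH4Cl:NH3 mole ratio is 1:1, so n(NH3) = 3.3743 × 1/1 = 3.3743 mol.
Mass of NH3 = 3.3743 mol × 17.034 g/mol = 57.478 g.

57.48 g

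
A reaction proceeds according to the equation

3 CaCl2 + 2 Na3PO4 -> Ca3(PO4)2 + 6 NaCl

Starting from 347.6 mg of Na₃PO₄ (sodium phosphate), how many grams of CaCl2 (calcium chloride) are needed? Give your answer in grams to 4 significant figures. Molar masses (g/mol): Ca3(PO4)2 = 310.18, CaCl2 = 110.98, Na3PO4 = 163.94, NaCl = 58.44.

Convert: 347.6 mg = 0.34760 g.
n(Na3PO4) = 0.34760 g / 163.94 g/mol = 0.0021203 mol.
From the equation the Na3PO4:CaCl2 mole ratio is 2:3, so n(CaCl2) = 0.0021203 × 3/2 = 0.0031804 mol.
Mass of CaCl2 = 0.0031804 mol × 110.98 g/mol = 0.35296 g.

0.3530 g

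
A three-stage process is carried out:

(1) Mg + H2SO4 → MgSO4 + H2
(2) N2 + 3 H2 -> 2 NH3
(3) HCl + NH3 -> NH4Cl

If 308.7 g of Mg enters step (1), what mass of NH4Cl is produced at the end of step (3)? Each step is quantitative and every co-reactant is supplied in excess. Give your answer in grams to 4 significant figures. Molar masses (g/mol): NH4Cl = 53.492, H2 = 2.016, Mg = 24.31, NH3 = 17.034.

n(Mg) = 308.7 / 24.31 = 12.698 mol.
Reaction (1): Mg→H2 ratio 1:1 ⇒ n(H2) = 12.698 mol.
Reaction (2): H2→NH3 ratio 3:2 ⇒ n(NH3) = 8.4657 mol.
Reaction (3): NH3→NH4Cl ratio 1:1 ⇒ n(NH4Cl) = 8.4657 mol.
Mass of NH4Cl = 8.4657 × 53.492 = 452.84 g.

452.8 g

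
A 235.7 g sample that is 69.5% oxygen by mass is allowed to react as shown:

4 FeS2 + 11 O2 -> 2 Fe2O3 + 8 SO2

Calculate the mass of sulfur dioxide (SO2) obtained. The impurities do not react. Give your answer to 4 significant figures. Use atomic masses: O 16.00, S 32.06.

238.5 g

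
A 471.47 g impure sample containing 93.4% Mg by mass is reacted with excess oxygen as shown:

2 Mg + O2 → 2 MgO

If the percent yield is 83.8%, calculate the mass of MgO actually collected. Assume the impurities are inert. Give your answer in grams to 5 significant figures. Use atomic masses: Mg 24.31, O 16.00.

Pure Mg available = 471.47 g × 0.934 = 440.353 g.
M(Mg) = 24.31 g/mol.
M(MgO) = 24.31 + 16.00 = 40.31 g/mol.
n(Mg) = 440.353 g / 24.31 g/mol = 18.1141 mol.
From the equation the Mg:MgO mole ratio is 2:2, so n(MgO) = 18.1141 × 2/2 = 18.1141 mol.
Mass of MgO = 18.1141 mol × 40.31 g/mol = 730.178 g.
Actual mass collected = 730.178 g × 0.838 = 611.889 g.

611.89 g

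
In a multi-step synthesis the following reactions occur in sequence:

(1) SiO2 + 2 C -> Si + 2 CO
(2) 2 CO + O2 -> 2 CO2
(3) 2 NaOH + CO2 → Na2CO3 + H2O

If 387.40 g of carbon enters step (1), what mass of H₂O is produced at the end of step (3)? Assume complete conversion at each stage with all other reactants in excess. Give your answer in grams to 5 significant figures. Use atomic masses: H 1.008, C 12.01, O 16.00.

M(C) = 12.01 g/mol.
M(H2O) = 2(1.008) + 16.00 = 18.016 g/mol.
n(C) = 387.40 / 12.01 = 32.2565 mol.
Reaction (1): C→CO ratio 2:2 ⇒ n(CO) = 32.2565 mol.
Reaction (2): CO→CO2 ratio 2:2 ⇒ n(CO2) = 32.2565 mol.
Reaction (3): CO2→H2O ratio 1:1 ⇒ n(H2O) = 32.2565 mol.
Mass of H2O = 32.2565 × 18.016 = 581.132 g.

581.13 g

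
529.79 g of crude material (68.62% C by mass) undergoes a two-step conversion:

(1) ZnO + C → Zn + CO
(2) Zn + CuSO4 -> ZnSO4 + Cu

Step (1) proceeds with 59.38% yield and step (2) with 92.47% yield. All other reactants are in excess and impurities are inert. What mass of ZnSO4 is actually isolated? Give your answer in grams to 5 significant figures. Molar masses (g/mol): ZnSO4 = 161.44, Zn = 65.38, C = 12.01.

Pure C = 529.79 × 0.6862 = 363.542 g.
n(C) = 363.542 / 12.01 = 30.2699 mol.
Step 1 (C:Zn = 1:1): theoretical n(Zn) = 30.2699 mol; at 59.38% yield, n(Zn) = 17.9743 mol.
Step 2 (Zn:ZnSO4 = 1:1): theoretical n(ZnSO4) = 17.9743 mol, so theoretical mass = 17.9743 × 161.44 = 2901.77 g.
At 92.47% yield, actual mass of ZnSO4 = 2901.77 × 0.9247 = 2683.27 g.

2683.3 g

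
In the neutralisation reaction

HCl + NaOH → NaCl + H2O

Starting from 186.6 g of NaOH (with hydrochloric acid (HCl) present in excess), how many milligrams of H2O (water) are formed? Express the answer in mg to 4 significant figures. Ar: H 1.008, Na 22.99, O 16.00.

84050 mg

M(NaOH) = 22.99 + 16.00 + 1.008 = 39.998 g/mol.
M(H2O) = 2(1.008) + 16.00 = 18.016 g/mol.
n(NaOH) = 186.60 g / 39.998 g/mol = 4.6652 mol.
From the equation the NaOH:H2O mole ratio is 1:1, so n(H2O) = 4.6652 × 1/1 = 4.6652 mol.
Mass of H2O = 4.6652 mol × 18.016 g/mol = 84.049 g.
Converting to mg: 84.049 g = 84050 mg.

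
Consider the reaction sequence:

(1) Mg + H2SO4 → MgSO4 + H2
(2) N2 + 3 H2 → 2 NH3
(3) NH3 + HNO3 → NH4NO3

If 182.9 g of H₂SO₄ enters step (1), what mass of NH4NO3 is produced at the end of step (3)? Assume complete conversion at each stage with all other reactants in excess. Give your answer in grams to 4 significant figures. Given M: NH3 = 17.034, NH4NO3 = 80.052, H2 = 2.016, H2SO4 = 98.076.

n(H2SO4) = 182.9 / 98.076 = 1.8649 mol.
Reaction (1): H2SO4→H2 ratio 1:1 ⇒ n(H2) = 1.8649 mol.
Reaction (2): H2→NH3 ratio 3:2 ⇒ n(NH3) = 1.2433 mol.
Reaction (3): NH3→NH4NO3 ratio 1:1 ⇒ n(NH4NO3) = 1.2433 mol.
Mass of NH4NO3 = 1.2433 × 80.052 = 99.525 g.

99.52 g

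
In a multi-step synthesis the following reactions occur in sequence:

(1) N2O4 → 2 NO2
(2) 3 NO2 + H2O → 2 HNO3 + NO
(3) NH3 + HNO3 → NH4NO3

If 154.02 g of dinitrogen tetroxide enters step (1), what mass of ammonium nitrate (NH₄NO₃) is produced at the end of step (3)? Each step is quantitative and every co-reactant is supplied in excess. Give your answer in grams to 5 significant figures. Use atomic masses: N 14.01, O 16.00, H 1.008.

178.65 g

M(N2O4) = 2(14.01) + 4(16.00) = 92.02 g/mol.
M(NH4NO3) = 2(14.01) + 4(1.008) + 3(16.00) = 80.052 g/mol.
n(N2O4) = 154.02 / 92.02 = 1.67377 mol.
Reaction (1): N2O4→NO2 ratio 1:2 ⇒ n(NO2) = 3.34753 mol.
Reaction (2): NO2→HNO3 ratio 3:2 ⇒ n(HNO3) = 2.23169 mol.
Reaction (3): HNO3→NH4NO3 ratio 1:1 ⇒ n(NH4NO3) = 2.23169 mol.
Mass of NH4NO3 = 2.23169 × 80.052 = 178.651 g.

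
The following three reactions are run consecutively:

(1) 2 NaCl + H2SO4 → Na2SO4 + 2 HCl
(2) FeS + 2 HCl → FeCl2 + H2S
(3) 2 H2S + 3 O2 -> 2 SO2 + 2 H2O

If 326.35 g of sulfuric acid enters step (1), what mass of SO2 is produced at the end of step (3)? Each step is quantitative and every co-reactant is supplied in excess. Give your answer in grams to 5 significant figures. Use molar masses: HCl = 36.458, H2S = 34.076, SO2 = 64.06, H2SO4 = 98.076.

213.16 g

n(H2SO4) = 326.35 / 98.076 = 3.32752 mol.
Reaction (1): H2SO4→HCl ratio 1:2 ⇒ n(HCl) = 6.65504 mol.
Reaction (2): HCl→H2S ratio 2:1 ⇒ n(H2S) = 3.32752 mol.
Reaction (3): H2S→SO2 ratio 2:2 ⇒ n(SO2) = 3.32752 mol.
Mass of SO2 = 3.32752 × 64.06 = 213.161 g.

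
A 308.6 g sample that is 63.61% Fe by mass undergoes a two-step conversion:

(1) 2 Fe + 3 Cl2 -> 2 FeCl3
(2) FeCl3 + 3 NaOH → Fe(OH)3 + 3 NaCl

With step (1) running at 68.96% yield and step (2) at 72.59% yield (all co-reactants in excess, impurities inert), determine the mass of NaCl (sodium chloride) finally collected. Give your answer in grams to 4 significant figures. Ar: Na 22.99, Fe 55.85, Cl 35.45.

308.5 g

Pure Fe = 308.6 × 0.6361 = 196.30 g.
M(Fe) = 55.85 g/mol.
M(NaCl) = 22.99 + 35.45 = 58.44 g/mol.
n(Fe) = 196.30 / 55.85 = 3.5148 mol.
Step 1 (Fe:FeCl3 = 2:2): theoretical n(FeCl3) = 3.5148 mol; at 68.96% yield, n(FeCl3) = 2.4238 mol.
Step 2 (FeCl3:NaCl = 1:3): theoretical n(NaCl) = 7.2714 mol, so theoretical mass = 7.2714 × 58.44 = 424.94 g.
At 72.59% yield, actual mass of NaCl = 424.94 × 0.7259 = 308.46 g.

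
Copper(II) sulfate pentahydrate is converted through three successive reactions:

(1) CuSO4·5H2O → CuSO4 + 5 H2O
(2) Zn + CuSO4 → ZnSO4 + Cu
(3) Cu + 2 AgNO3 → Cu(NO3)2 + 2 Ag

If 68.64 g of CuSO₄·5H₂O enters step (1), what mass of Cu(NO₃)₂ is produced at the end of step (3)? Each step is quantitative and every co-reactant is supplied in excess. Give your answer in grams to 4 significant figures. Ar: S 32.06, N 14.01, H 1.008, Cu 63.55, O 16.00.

51.56 g

M(CuSO4·5H2O) = 63.55 + 32.06 + 9(16.00) + 10(1.008) = 249.69 g/mol.
M(Cu(NO3)2) = 63.55 + 2(14.01) + 6(16.00) = 187.57 g/mol.
n(CuSO4·5H2O) = 68.64 / 249.69 = 0.27490 mol.
Reaction (1): CuSO4·5H2O→CuSO4 ratio 1:1 ⇒ n(CuSO4) = 0.27490 mol.
Reaction (2): CuSO4→Cu ratio 1:1 ⇒ n(Cu) = 0.27490 mol.
Reaction (3): Cu→Cu(NO3)2 ratio 1:1 ⇒ n(Cu(NO3)2) = 0.27490 mol.
Mass of Cu(NO3)2 = 0.27490 × 187.57 = 51.563 g.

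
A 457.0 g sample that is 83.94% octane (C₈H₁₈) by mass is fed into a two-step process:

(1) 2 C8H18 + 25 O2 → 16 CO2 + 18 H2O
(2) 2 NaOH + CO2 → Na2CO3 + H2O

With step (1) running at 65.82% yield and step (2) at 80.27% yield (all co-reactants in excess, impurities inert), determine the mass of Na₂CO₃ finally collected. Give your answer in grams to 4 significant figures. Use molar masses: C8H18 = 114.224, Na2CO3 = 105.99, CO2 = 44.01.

Pure C8H18 = 457.0 × 0.8394 = 383.61 g.
n(C8H18) = 383.61 / 114.224 = 3.3584 mol.
Step 1 (C8H18:CO2 = 2:16): theoretical n(CO2) = 26.867 mol; at 65.82% yield, n(CO2) = 17.684 mol.
Step 2 (CO2:Na2CO3 = 1:1): theoretical n(Na2CO3) = 17.684 mol, so theoretical mass = 17.684 × 105.99 = 1874.3 g.
At 80.27% yield, actual mass of Na2CO3 = 1874.3 × 0.8027 = 1504.5 g.

1505 g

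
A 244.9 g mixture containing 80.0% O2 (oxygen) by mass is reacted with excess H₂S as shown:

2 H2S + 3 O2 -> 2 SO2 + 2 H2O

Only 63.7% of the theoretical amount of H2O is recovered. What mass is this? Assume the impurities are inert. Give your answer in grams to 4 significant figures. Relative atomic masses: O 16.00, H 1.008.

46.84 g

Pure O2 available = 244.9 g × 0.800 = 195.92 g.
M(O2) = 2(16.00) = 32.00 g/mol.
M(H2O) = 2(1.008) + 16.00 = 18.016 g/mol.
n(O2) = 195.92 g / 32.00 g/mol = 6.1225 mol.
From the equation the O2:H2O mole ratio is 3:2, so n(H2O) = 6.1225 × 2/3 = 4.0817 mol.
Mass of H2O = 4.0817 mol × 18.016 g/mol = 73.535 g.
Actual mass collected = 73.535 g × 0.637 = 46.842 g.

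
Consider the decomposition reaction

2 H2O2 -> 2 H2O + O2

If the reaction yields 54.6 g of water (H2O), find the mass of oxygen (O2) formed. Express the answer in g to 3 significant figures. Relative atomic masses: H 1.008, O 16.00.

M(H2O) = 2(1.008) + 16.00 = 18.016 g/mol.
M(O2) = 2(16.00) = 32.00 g/mol.
n(H2O) = 54.60 g / 18.016 g/mol = 3.031 mol.
From the equation the H2O:O2 mole ratio is 2:1, so n(O2) = 3.031 × 1/2 = 1.515 mol.
Mass of O2 = 1.515 mol × 32.00 g/mol = 48.49 g.

48.5 g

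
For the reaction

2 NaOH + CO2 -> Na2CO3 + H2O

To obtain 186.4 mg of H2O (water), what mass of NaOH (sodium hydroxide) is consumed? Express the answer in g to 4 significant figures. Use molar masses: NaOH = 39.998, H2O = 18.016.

Convert: 186.4 mg = 0.18640 g.
n(H2O) = 0.18640 g / 18.016 g/mol = 0.010346 mol.
From the equation the H2O:NaOH mole ratio is 1:2, so n(NaOH) = 0.010346 × 2/1 = 0.020693 mol.
Mass of NaOH = 0.020693 mol × 39.998 g/mol = 0.82767 g.

0.8277 g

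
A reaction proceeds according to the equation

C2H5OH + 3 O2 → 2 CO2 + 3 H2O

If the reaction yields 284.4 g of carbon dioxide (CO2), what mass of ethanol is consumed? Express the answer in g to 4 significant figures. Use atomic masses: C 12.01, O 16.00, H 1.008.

148.8 g

M(CO2) = 12.01 + 2(16.00) = 44.01 g/mol.
M(C2H5OH) = 2(12.01) + 6(1.008) + 16.00 = 46.068 g/mol.
n(CO2) = 284.40 g / 44.01 g/mol = 6.4622 mol.
From the equation the CO2:C2H5OH mole ratio is 2:1, so n(C2H5OH) = 6.4622 × 1/2 = 3.2311 mol.
Mass of C2H5OH = 3.2311 mol × 46.068 g/mol = 148.85 g.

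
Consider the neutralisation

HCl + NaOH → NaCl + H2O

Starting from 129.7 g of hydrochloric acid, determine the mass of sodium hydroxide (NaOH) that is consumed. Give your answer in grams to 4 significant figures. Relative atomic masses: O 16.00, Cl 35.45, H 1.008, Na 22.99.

142.3 g

M(HCl) = 1.008 + 35.45 = 36.458 g/mol.
M(NaOH) = 22.99 + 16.00 + 1.008 = 39.998 g/mol.
n(HCl) = 129.70 g / 36.458 g/mol = 3.5575 mol.
From the equation the HCl:NaOH mole ratio is 1:1, so n(NaOH) = 3.5575 × 1/1 = 3.5575 mol.
Mass of NaOH = 3.5575 mol × 39.998 g/mol = 142.29 g.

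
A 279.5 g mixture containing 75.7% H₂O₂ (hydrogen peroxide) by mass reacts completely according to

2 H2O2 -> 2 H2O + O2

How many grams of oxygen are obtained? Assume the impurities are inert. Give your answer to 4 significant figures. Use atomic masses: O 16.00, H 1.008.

99.52 g

Mass of pure H2O2 = 279.5 g × 0.757 = 211.58 g.
M(H2O2) = 2(1.008) + 2(16.00) = 34.016 g/mol.
M(O2) = 2(16.00) = 32.00 g/mol.
n(H2O2) = 211.58 g / 34.016 g/mol = 6.2201 mol.
From the equation the H2O2:O2 mole ratio is 2:1, so n(O2) = 6.2201 × 1/2 = 3.1100 mol.
Mass of O2 = 3.1100 mol × 32.00 g/mol = 99.521 g.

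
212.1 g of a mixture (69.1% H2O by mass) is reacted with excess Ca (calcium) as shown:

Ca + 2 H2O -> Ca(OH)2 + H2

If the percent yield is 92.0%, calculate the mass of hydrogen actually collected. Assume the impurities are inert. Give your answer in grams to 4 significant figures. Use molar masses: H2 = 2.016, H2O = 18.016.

7.544 g

Pure H2O available = 212.1 g × 0.691 = 146.56 g.
n(H2O) = 146.56 g / 18.016 g/mol = 8.1351 mol.
From the equation the H2O:H2 mole ratio is 2:1, so n(H2) = 8.1351 × 1/2 = 4.0675 mol.
Mass of H2 = 4.0675 mol × 2.016 g/mol = 8.2001 g.
Actual mass collected = 8.2001 g × 0.920 = 7.5441 g.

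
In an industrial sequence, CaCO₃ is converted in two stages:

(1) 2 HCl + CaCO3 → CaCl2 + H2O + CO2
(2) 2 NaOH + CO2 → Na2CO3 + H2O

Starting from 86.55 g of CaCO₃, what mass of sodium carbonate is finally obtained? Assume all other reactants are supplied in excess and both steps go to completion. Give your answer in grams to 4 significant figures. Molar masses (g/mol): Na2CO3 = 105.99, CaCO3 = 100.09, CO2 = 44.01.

n(CaCO3) = 86.550 / 100.09 = 0.86472 mol.
Step 1 gives a 1:1 ratio of CaCO3 to CO2, so n(CO2) = 0.86472 mol.
In step 2 the CO2:Na2CO3 ratio is 1:1, so n(Na2CO3) = 0.86472 mol.
Mass of Na2CO3 = 0.86472 × 105.99 = 91.652 g.

91.65 g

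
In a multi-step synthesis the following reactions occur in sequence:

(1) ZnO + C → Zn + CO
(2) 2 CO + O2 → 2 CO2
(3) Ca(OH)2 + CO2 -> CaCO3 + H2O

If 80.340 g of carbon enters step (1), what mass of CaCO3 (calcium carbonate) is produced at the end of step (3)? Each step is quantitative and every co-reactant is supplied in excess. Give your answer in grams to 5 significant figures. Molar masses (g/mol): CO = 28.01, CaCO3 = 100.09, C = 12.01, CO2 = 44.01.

n(C) = 80.340 / 12.01 = 6.68943 mol.
Reaction (1): C→CO ratio 1:1 ⇒ n(CO) = 6.68943 mol.
Reaction (2): CO→CO2 ratio 2:2 ⇒ n(CO2) = 6.68943 mol.
Reaction (3): CO2→CaCO3 ratio 1:1 ⇒ n(CaCO3) = 6.68943 mol.
Mass of CaCO3 = 6.68943 × 100.09 = 669.545 g.

669.54 g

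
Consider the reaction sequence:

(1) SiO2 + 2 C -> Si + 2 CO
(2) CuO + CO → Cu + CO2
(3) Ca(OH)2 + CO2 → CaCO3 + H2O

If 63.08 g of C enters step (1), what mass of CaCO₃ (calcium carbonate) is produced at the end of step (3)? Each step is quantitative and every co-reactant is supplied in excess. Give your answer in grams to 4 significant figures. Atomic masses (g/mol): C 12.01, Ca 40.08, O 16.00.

525.7 g

M(C) = 12.01 g/mol.
M(CaCO3) = 40.08 + 12.01 + 3(16.00) = 100.09 g/mol.
n(C) = 63.08 / 12.01 = 5.2523 mol.
Reaction (1): C→CO ratio 2:2 ⇒ n(CO) = 5.2523 mol.
Reaction (2): CO→CO2 ratio 1:1 ⇒ n(CO2) = 5.2523 mol.
Reaction (3): CO2→CaCO3 ratio 1:1 ⇒ n(CaCO3) = 5.2523 mol.
Mass of CaCO3 = 5.2523 × 100.09 = 525.70 g.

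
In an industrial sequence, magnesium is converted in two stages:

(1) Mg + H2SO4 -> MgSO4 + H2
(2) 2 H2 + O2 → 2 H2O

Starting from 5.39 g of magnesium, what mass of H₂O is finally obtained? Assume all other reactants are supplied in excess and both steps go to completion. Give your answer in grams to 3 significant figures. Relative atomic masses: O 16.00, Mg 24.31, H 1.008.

3.99 g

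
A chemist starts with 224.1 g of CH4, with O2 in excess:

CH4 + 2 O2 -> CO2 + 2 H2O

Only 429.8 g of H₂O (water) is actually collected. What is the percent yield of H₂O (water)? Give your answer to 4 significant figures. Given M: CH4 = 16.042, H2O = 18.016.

85.39 %

n(CH4) = 224.10 g / 16.042 g/mol = 13.970 mol.
From the equation the CH4:H2O mole ratio is 1:2, so n(H2O) = 13.970 × 2/1 = 27.939 mol.
Mass of H2O = 27.939 mol × 18.016 g/mol = 503.35 g.
This is the theoretical yield. Percent yield = 429.8 g / 503.35 g × 100% = 85.388%.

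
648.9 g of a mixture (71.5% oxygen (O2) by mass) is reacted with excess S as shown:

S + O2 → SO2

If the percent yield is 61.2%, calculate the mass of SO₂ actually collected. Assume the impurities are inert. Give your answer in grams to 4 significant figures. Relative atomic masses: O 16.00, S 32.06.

Pure O2 available = 648.9 g × 0.715 = 463.96 g.
M(O2) = 2(16.00) = 32.00 g/mol.
M(SO2) = 32.06 + 2(16.00) = 64.06 g/mol.
n(O2) = 463.96 g / 32.00 g/mol = 14.499 mol.
From the equation the O2:SO2 mole ratio is 1:1, so n(SO2) = 14.499 × 1/1 = 14.499 mol.
Mass of SO2 = 14.499 mol × 64.06 g/mol = 928.80 g.
Actual mass collected = 928.80 g × 0.612 = 568.42 g.

568.4 g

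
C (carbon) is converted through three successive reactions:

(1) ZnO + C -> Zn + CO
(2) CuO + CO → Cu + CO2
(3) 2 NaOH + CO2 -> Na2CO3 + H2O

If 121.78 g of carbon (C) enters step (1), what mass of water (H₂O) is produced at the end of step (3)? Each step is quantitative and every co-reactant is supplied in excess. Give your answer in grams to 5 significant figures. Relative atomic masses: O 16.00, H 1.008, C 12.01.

M(C) = 12.01 g/mol.
M(H2O) = 2(1.008) + 16.00 = 18.016 g/mol.
n(C) = 121.78 / 12.01 = 10.1399 mol.
Reaction (1): C→CO ratio 1:1 ⇒ n(CO) = 10.1399 mol.
Reaction (2): CO→CO2 ratio 1:1 ⇒ n(CO2) = 10.1399 mol.
Reaction (3): CO2→H2O ratio 1:1 ⇒ n(H2O) = 10.1399 mol.
Mass of H2O = 10.1399 × 18.016 = 182.680 g.

182.68 g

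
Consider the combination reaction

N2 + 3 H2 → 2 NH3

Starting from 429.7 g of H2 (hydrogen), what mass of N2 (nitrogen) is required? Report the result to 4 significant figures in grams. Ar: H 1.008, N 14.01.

M(H2) = 2(1.008) = 2.016 g/mol.
M(N2) = 2(14.01) = 28.02 g/mol.
n(H2) = 429.70 g / 2.016 g/mol = 213.14 mol.
From the equation the H2:N2 mole ratio is 3:1, so n(N2) = 213.14 × 1/3 = 71.048 mol.
Mass of N2 = 71.048 mol × 28.02 g/mol = 1990.8 g.

1991 g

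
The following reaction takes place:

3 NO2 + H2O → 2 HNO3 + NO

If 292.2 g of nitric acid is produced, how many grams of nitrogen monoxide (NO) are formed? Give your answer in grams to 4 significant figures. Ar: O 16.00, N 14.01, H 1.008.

M(HNO3) = 1.008 + 14.01 + 3(16.00) = 63.018 g/mol.
M(NO) = 14.01 + 16.00 = 30.01 g/mol.
n(HNO3) = 292.20 g / 63.018 g/mol = 4.6368 mol.
From the equation the HNO3:NO mole ratio is 2:1, so n(NO) = 4.6368 × 1/2 = 2.3184 mol.
Mass of NO = 2.3184 mol × 30.01 g/mol = 69.575 g.

69.57 g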